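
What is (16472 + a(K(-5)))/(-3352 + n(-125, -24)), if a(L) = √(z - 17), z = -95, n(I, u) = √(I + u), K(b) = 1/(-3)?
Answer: 4*(√7 - 4118*I)/(√149 + 3352*I) ≈ -4.914 - 0.021052*I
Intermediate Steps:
K(b) = -⅓
a(L) = 4*I*√7 (a(L) = √(-95 - 17) = √(-112) = 4*I*√7)
(16472 + a(K(-5)))/(-3352 + n(-125, -24)) = (16472 + 4*I*√7)/(-3352 + √(-125 - 24)) = (16472 + 4*I*√7)/(-3352 + √(-149)) = (16472 + 4*I*√7)/(-3352 + I*√149)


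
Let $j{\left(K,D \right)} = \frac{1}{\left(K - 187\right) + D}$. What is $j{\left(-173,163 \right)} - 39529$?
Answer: $- \frac{7787214}{197} \approx -39529.0$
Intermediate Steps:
$j{\left(K,D \right)} = \frac{1}{-187 + D + K}$ ($j{\left(K,D \right)} = \frac{1}{\left(-187 + K\right) + D} = \frac{1}{-187 + D + K}$)
$j{\left(-173,163 \right)} - 39529 = \frac{1}{-187 + 163 - 173} - 39529 = \frac{1}{-197} - 39529 = - \frac{1}{197} - 39529 = - \frac{7787214}{197}$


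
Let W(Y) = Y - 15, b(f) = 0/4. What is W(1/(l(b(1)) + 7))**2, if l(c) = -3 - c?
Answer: 3481/16 ≈ 217.56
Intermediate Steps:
b(f) = 0 (b(f) = 0*(1/4) = 0)
W(Y) = -15 + Y
W(1/(l(b(1)) + 7))**2 = (-15 + 1/((-3 - 1*0) + 7))**2 = (-15 + 1/((-3 + 0) + 7))**2 = (-15 + 1/(-3 + 7))**2 = (-15 + 1/4)**2 = (-59/4)**2 = 3481/16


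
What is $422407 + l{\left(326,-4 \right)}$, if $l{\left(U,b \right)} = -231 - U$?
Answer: $421850$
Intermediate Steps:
$422407 + l{\left(326,-4 \right)} = 422407 - 557 = 421850$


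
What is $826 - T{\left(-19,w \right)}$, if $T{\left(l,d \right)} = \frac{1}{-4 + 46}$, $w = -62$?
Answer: $\frac{34691}{42} \approx 825.98$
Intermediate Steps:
$T{\left(l,d \right)} = \frac{1}{42}$
$826 - T{\left(-19,w \right)} = 826 - \frac{1}{42} = \frac{34691}{42}$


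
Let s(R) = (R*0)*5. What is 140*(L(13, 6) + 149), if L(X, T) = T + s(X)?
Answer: 21700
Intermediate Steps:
s(R) = 0 (s(R) = 0*5 = 0)
L(X, T) = T (L(X, T) = T + 0 = T)
140*(L(13, 6) + 149) = 140*(6 + 149) = 140*155 = 21700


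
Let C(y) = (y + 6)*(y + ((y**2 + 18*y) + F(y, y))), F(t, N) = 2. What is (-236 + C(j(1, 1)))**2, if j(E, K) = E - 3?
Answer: 132496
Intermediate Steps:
j(E, K) = -3 + E
C(y) = (6 + y)*(2 + y**2 + 19*y) (C(y) = (y + 6)*(y + ((y**2 + 18*y) + 2)) = (6 + y)*(y + (2 + y**2 + 18*y)) = (6 + y)*(2 + y**2 + 19*y))
(-236 + C(j(1, 1)))**2 = (-236 + (12 + (-3 + 1)**3 + 25*(-3 + 1)**2 + 116*(-3 + 1)))**2 = (-236 + (12 + (-2)**3 + 25*(-2)**2 + 116*(-2)))**2 = (-236 + (12 - 8 + 25*4 - 232))**2 = (-236 + (12 - 8 + 100 - 232))**2 = (-236 - 128)**2 = (-364)**2 = 132496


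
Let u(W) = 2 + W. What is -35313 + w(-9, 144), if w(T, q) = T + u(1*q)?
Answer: -35176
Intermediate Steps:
w(T, q) = 2 + T + q (w(T, q) = T + (2 + 1*q) = T + (2 + q) = 2 + T + q)
-35313 + w(-9, 144) = -35313 + (2 - 9 + 144) = -35313 + 137 = -35176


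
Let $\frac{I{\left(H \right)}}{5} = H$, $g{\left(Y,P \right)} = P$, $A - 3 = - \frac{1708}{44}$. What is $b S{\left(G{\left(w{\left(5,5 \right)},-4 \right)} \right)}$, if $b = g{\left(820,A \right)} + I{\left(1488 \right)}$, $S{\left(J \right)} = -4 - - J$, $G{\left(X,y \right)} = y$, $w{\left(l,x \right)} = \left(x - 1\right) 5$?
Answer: $- \frac{651568}{11} \approx -59233.0$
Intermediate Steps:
$A = - \frac{394}{11}$ ($A = 3 - \frac{1708}{44} = 3 - \frac{427}{11} = - \frac{394}{11} \approx -35.818$)
$w{\left(l,x \right)} = -5 + 5 x$ ($w{\left(l,x \right)} = \left(-1 + x\right) 5 = -5 + 5 x$)
$I{\left(H \right)} = 5 H$
$S{\left(J \right)} = -4 + J$
$b = \frac{81446}{11}$ ($b = - \frac{394}{11} + 5 \cdot 1488 = - \frac{394}{11} + 7440 = \frac{81446}{11} \approx 7404.2$)
$b S{\left(G{\left(w{\left(5,5 \right)},-4 \right)} \right)} = \frac{81446 \left(-4 - 4\right)}{11} = \frac{81446}{11} \left(-8\right) = - \frac{651568}{11}$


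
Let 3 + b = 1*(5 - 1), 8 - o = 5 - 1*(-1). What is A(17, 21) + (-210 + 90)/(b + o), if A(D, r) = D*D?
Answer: 249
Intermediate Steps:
A(D, r) = D²
o = 2 (o = 8 - (5 - 1*(-1)) = 8 - (5 + 1) = 8 - 1*6 = 8 - 6 = 2)
b = 1 (b = -3 + 1*(5 - 1) = -3 + 1*4 = -3 + 4 = 1)
A(17, 21) + (-210 + 90)/(b + o) = 17² + (-210 + 90)/(1 + 2) = 289 - 120/3 = 289 - 120*⅓ = 289 - 40 = 249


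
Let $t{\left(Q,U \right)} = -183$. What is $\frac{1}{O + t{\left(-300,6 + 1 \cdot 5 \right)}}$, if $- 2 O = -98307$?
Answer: $\frac{2}{97941} \approx 2.042 \cdot 10^{-5}$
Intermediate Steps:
$O = \frac{98307}{2}$ ($O = \left(- \frac{1}{2}\right) \left(-98307\right) = \frac{98307}{2} \approx 49154.0$)
$\frac{1}{O + t{\left(-300,6 + 1 \cdot 5 \right)}} = \frac{1}{\frac{98307}{2} - 183} = \frac{1}{\frac{97941}{2}} = \frac{2}{97941}$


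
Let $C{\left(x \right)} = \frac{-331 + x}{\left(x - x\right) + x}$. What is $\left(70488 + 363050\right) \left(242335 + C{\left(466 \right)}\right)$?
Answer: $\frac{24479342740405}{233} \approx 1.0506 \cdot 10^{11}$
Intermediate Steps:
$C{\left(x \right)} = \frac{-331 + x}{x}$ ($C{\left(x \right)} = \frac{-331 + x}{0 + x} = \frac{-331 + x}{x}$)
$\left(70488 + 363050\right) \left(242335 + C{\left(466 \right)}\right) = \left(70488 + 363050\right) \left(242335 + \frac{-331 + 466}{466}\right) = 433538 \left(242335 + \frac{1}{466} \cdot 135\right) = 433538 \left(242335 + \frac{135}{466}\right) = 433538 \cdot \frac{112928245}{466} = \frac{24479342740405}{233}$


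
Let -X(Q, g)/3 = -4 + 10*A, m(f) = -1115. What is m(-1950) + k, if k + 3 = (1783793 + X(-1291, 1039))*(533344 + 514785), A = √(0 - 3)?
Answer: 1869657749727 - 31443870*I*√3 ≈ 1.8697e+12 - 5.4462e+7*I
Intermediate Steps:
A = I*√3 (A = √(-3) = I*√3 ≈ 1.732*I)
X(Q, g) = 12 - 30*I*√3 (X(Q, g) = -3*(-4 + 10*(I*√3)) = -3*(-4 + 10*I*√3) = 12 - 30*I*√3)
k = 1869657750842 - 31443870*I*√3 (k = -3 + (1783793 + (12 - 30*I*√3))*(533344 + 514785) = -3 + (1783805 - 30*I*√3)*1048129 = -3 + (1869657750845 - 31443870*I*√3) = 1869657750842 - 31443870*I*√3 ≈ 1.8697e+12 - 5.4462e+7*I)
m(-1950) + k = -1115 + (1869657750842 - 31443870*I*√3) = 1869657749727 - 31443870*I*√3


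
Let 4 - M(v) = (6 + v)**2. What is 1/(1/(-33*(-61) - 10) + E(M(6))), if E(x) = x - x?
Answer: 2003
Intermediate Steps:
M(v) = 4 - (6 + v)**2
E(x) = 0
1/(1/(-33*(-61) - 10) + E(M(6))) = 1/(1/(-33*(-61) - 10) + 0) = 1/(1/(2013 - 10) + 0) = 1/(1/2003 + 0) = 1/(1/2003) = 2003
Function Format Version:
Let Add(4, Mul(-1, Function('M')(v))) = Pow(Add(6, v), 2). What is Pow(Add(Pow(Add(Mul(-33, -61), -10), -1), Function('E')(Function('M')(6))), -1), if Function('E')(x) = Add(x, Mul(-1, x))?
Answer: 2003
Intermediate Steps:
Function('M')(v) = Add(4, Mul(-1, Pow(Add(6, v), 2)))
Function('E')(x) = 0
Pow(Add(Pow(Add(Mul(-33, -61), -10), -1), Function('E')(Function('M')(6))), -1) = Pow(Add(Pow(Add(Mul(-33, -61), -10), -1), 0), -1) = Pow(Add(Pow(Add(2013, -10), -1), 0), -1) = Pow(Add(Pow(2003, -1), 0), -1) = Pow(Add(Rational(1, 2003), 0), -1) = Pow(Rational(1, 2003), -1) = 2003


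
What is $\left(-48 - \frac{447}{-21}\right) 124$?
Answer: $- \frac{23188}{7} \approx -3312.6$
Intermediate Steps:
$\left(-48 - \frac{447}{-21}\right) 124 = \left(-48 - - \frac{149}{7}\right) 124 = \left(-48 + \frac{149}{7}\right) 124 = \left(- \frac{187}{7}\right) 124 = - \frac{23188}{7}$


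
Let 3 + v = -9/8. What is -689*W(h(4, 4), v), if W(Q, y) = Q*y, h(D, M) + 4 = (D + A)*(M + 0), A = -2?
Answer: 22737/2 ≈ 11369.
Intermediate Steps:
h(D, M) = -4 + M*(-2 + D) (h(D, M) = -4 + (D - 2)*(M + 0) = -4 + (-2 + D)*M = -4 + M*(-2 + D))
v = -33/8 (v = -3 - 9/8 = -33/8 ≈ -4.1250)
-689*W(h(4, 4), v) = -689*(-4 - 2*4 + 4*4)*(-33)/8 = -689*(-4 - 8 + 16)*(-33)/8 = -2756*(-33)/8 = -689*(-33/2) = 22737/2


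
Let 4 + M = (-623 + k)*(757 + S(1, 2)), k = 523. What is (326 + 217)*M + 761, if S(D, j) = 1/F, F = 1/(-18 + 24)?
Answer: -41432311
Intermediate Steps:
F = 1/6 ≈ 0.16667
S(D, j) = 6 (S(D, j) = 1/(1/6) = 6)
M = -76304 (M = -4 + (-623 + 523)*(757 + 6) = -4 - 100*763 = -4 - 76300 = -76304)
(326 + 217)*M + 761 = (326 + 217)*(-76304) + 761 = 543*(-76304) + 761 = -41433072 + 761 = -41432311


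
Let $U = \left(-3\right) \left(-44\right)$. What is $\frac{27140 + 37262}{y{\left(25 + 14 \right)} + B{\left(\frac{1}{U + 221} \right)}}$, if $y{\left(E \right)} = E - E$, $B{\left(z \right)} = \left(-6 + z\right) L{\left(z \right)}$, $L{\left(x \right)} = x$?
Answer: $- \frac{8025068818}{2117} \approx -3.7908 \cdot 10^{6}$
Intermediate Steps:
$U = 132$
$B{\left(z \right)} = z \left(-6 + z\right)$ ($B{\left(z \right)} = \left(-6 + z\right) z = z \left(-6 + z\right)$)
$y{\left(E \right)} = 0$
$\frac{27140 + 37262}{y{\left(25 + 14 \right)} + B{\left(\frac{1}{U + 221} \right)}} = \frac{27140 + 37262}{0 + \frac{-6 + \frac{1}{132 + 221}}{132 + 221}} = \frac{64402}{0 + \frac{-6 + \frac{1}{353}}{353}} = \frac{64402}{0 + \frac{1}{353} \left(- \frac{2117}{353}\right)} = \frac{64402}{0 - \frac{2117}{124609}} = \frac{64402}{- \frac{2117}{124609}} = 64402 \left(- \frac{124609}{2117}\right) = - \frac{8025068818}{2117}$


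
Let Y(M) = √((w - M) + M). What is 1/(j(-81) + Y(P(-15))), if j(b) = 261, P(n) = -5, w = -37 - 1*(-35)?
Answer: 261/68123 - I*√2/68123 ≈ 0.0038313 - 2.076e-5*I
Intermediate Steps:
w = -2 (w = -37 + 35 = -2)
Y(M) = I*√2 (Y(M) = √((-2 - M) + M) = √(-2) = I*√2)
1/(j(-81) + Y(P(-15))) = 1/(261 + I*√2)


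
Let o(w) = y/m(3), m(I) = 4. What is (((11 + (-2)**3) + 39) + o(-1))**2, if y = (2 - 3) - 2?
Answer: 27225/16 ≈ 1701.6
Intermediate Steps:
y = -3 (y = -1 - 2 = -3)
o(w) = -3/4
(((11 + (-2)**3) + 39) + o(-1))**2 = (((11 + (-2)**3) + 39) - 3/4)**2 = (((11 - 8) + 39) - 3/4)**2 = ((3 + 39) - 3/4)**2 = (42 - 3/4)**2 = (165/4)**2 = 27225/16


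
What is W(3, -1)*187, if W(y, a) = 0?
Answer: 0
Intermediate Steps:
W(3, -1)*187 = 0*187 = 0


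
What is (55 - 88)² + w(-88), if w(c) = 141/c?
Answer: 95691/88 ≈ 1087.4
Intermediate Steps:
(55 - 88)² + w(-88) = (55 - 88)² + 141/(-88) = (-33)² + 141*(-1/88) = 1089 - 141/88 = 95691/88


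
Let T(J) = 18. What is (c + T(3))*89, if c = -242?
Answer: -19936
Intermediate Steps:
(c + T(3))*89 = (-242 + 18)*89 = -224*89 = -19936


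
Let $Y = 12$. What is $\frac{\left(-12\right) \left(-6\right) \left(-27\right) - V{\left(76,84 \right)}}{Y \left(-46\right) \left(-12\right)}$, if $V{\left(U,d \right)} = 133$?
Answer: $- \frac{2077}{6624} \approx -0.31356$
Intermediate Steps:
$\frac{\left(-12\right) \left(-6\right) \left(-27\right) - V{\left(76,84 \right)}}{Y \left(-46\right) \left(-12\right)} = \frac{\left(-12\right) \left(-6\right) \left(-27\right) - 133}{12 \left(-46\right) \left(-12\right)} = \frac{72 \left(-27\right) - 133}{\left(-552\right) \left(-12\right)} = \frac{-1944 - 133}{6624} = \left(-2077\right) \frac{1}{6624} = - \frac{2077}{6624}$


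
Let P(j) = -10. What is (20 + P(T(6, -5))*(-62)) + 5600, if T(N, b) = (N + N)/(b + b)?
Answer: 6240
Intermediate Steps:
T(N, b) = N/b (T(N, b) = (2*N)/((2*b)) = (2*N)*(1/(2*b)) = N/b)
(20 + P(T(6, -5))*(-62)) + 5600 = (20 - 10*(-62)) + 5600 = (20 + 620) + 5600 = 640 + 5600 = 6240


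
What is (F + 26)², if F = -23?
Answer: 9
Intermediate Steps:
(F + 26)² = (-23 + 26)² = 3² = 9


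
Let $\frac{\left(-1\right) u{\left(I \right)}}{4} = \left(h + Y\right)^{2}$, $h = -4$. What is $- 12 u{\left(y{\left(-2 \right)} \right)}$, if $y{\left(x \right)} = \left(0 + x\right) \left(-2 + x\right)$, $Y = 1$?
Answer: $432$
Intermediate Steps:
$y{\left(x \right)} = x \left(-2 + x\right)$
$u{\left(I \right)} = -36$ ($u{\left(I \right)} = - 4 \left(-4 + 1\right)^{2} = - 4 \left(-3\right)^{2} = \left(-4\right) 9 = -36$)
$- 12 u{\left(y{\left(-2 \right)} \right)} = \left(-12\right) \left(-36\right) = 432$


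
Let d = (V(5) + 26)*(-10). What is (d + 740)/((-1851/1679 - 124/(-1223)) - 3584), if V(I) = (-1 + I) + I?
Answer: -53388842/490766807 ≈ -0.10879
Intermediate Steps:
V(I) = -1 + 2*I
d = -350 (d = ((-1 + 2*5) + 26)*(-10) = ((-1 + 10) + 26)*(-10) = (9 + 26)*(-10) = 35*(-10) = -350)
(d + 740)/((-1851/1679 - 124/(-1223)) - 3584) = (-350 + 740)/((-1851/1679 - 124/(-1223)) - 3584) = 390/((-1851*1/1679 - 124*(-1/1223)) - 3584) = 390/((-1851/1679 + 124/1223) - 3584) = 390/(-2055577/2053417 - 3584) = 390/(-7361502105/2053417) = 390*(-2053417/7361502105) = -53388842/490766807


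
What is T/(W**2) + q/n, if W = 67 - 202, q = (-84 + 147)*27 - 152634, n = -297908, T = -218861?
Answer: -62449688863/5429373300 ≈ -11.502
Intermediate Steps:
q = -150933 (q = 63*27 - 152634 = 1701 - 152634 = -150933)
W = -135
T/(W**2) + q/n = -218861/((-135)**2) - 150933/(-297908) = -218861/18225 - 150933*(-1/297908) = -218861*1/18225 + 150933/297908 = -218861/18225 + 150933/297908 = -62449688863/5429373300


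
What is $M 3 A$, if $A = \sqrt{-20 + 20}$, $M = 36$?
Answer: $0$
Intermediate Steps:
$A = 0$ ($A = \sqrt{0} = 0$)
$M 3 A = 36 \cdot 3 \cdot 0 = 108 \cdot 0 = 0$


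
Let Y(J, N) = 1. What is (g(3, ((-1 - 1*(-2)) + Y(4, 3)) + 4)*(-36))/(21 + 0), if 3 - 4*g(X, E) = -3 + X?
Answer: -9/7 ≈ -1.2857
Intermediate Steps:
g(X, E) = 3/2 - X/4 (g(X, E) = 3/4 - (-3 + X)/4 = 3/4 + (3/4 - X/4) = 3/2 - X/4)
(g(3, ((-1 - 1*(-2)) + Y(4, 3)) + 4)*(-36))/(21 + 0) = ((3/2 - 1/4*3)*(-36))/(21 + 0) = ((3/2 - 3/4)*(-36))/21 = ((3/4)*(-36))*(1/21) = -27*1/21 = -9/7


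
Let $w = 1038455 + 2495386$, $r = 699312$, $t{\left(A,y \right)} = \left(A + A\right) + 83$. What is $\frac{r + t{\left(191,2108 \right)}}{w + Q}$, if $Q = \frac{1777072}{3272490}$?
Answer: $\frac{1145006617365}{5782230555581} \approx 0.19802$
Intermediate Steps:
$t{\left(A,y \right)} = 83 + 2 A$ ($t{\left(A,y \right)} = 2 A + 83 = 83 + 2 A$)
$w = 3533841$
$Q = \frac{888536}{1636245}$ ($Q = 1777072 \cdot \frac{1}{3272490} = \frac{888536}{1636245} \approx 0.54303$)
$\frac{r + t{\left(191,2108 \right)}}{w + Q} = \frac{699312 + \left(83 + 2 \cdot 191\right)}{3533841 + \frac{888536}{1636245}} = \frac{699312 + \left(83 + 382\right)}{\frac{5782230555581}{1636245}} = \left(699312 + 465\right) \frac{1636245}{5782230555581} = 699777 \cdot \frac{1636245}{5782230555581} = \frac{1145006617365}{5782230555581}$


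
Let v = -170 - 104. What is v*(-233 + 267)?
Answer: -9316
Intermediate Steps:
v = -274
v*(-233 + 267) = -274*(-233 + 267) = -274*34 = -9316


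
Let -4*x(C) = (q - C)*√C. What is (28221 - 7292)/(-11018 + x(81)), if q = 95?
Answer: -41858/22099 ≈ -1.8941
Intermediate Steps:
x(C) = -√C*(95 - C)/4 (x(C) = -(95 - C)*√C/4 = -√C*(95 - C)/4)
(28221 - 7292)/(-11018 + x(81)) = (28221 - 7292)/(-11018 + √81*(-95 + 81)/4) = 20929/(-11018 + (¼)*9*(-14)) = 20929/(-11018 - 63/2) = 20929/(-22099/2) = 20929*(-2/22099) = -41858/22099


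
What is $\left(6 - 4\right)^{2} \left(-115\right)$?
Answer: $-460$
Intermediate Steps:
$\left(6 - 4\right)^{2} \left(-115\right) = 2^{2} \left(-115\right) = 4 \left(-115\right) = -460$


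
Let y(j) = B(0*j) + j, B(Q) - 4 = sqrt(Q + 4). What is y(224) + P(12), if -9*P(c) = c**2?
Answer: 214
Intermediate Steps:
B(Q) = 4 + sqrt(4 + Q) (B(Q) = 4 + sqrt(Q + 4) = 4 + sqrt(4 + Q))
P(c) = -c**2/9
y(j) = 6 + j (y(j) = (4 + sqrt(4 + 0*j)) + j = (4 + sqrt(4 + 0)) + j = (4 + sqrt(4)) + j = (4 + 2) + j = 6 + j)
y(224) + P(12) = (6 + 224) - 1/9*12**2 = 230 - 1/9*144 = 230 - 16 = 214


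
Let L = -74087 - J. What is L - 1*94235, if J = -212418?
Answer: 44096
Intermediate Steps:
L = 138331 (L = -74087 - 1*(-212418) = -74087 + 212418 = 138331)
L - 1*94235 = 138331 - 1*94235 = 138331 - 94235 = 44096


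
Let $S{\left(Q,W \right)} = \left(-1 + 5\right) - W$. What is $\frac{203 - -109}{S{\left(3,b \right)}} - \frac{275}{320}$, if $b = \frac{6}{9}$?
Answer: $\frac{29677}{320} \approx 92.741$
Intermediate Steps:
$b = \frac{2}{3}$ ($b = 6 \cdot \frac{1}{9} = \frac{2}{3} \approx 0.66667$)
$S{\left(Q,W \right)} = 4 - W$
$\frac{203 - -109}{S{\left(3,b \right)}} - \frac{275}{320} = \frac{203 - -109}{4 - \frac{2}{3}} - \frac{275}{320} = \frac{203 + 109}{4 - \frac{2}{3}} - \frac{55}{64} = \frac{312}{\frac{10}{3}} - \frac{55}{64} = 312 \cdot \frac{3}{10} - \frac{55}{64} = \frac{468}{5} - \frac{55}{64} = \frac{29677}{320}$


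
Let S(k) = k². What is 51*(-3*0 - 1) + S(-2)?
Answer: -47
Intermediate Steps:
51*(-3*0 - 1) + S(-2) = 51*(-3*0 - 1) + (-2)² = 51*(0 - 1) + 4 = 51*(-1) + 4 = -51 + 4 = -47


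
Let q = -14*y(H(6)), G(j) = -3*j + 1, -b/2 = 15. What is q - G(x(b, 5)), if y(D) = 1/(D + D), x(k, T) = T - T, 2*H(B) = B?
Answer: -10/3 ≈ -3.3333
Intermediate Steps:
b = -30 (b = -2*15 = -30)
H(B) = B/2
x(k, T) = 0
y(D) = 1/(2*D)
G(j) = 1 - 3*j
q = -7/3 (q = -7/((½)*6) = -7/3 ≈ -2.3333)
q - G(x(b, 5)) = -7/3 - (1 - 3*0) = -7/3 - (1 + 0) = -7/3 - 1*1 = -7/3 - 1 = -10/3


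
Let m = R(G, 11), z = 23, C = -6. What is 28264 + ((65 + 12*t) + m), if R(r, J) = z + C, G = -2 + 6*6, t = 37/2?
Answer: 28568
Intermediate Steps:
t = 37/2 (t = 37*(1/2) = 37/2 ≈ 18.500)
G = 34 (G = -2 + 36 = 34)
R(r, J) = 17 (R(r, J) = 23 - 6 = 17)
m = 17
28264 + ((65 + 12*t) + m) = 28264 + ((65 + 12*(37/2)) + 17) = 28264 + ((65 + 222) + 17) = 28264 + (287 + 17) = 28264 + 304 = 28568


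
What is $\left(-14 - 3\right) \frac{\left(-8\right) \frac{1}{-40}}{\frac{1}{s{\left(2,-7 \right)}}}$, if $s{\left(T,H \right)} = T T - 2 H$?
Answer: $- \frac{306}{5} \approx -61.2$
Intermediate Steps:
$s{\left(T,H \right)} = T^{2} - 2 H$
$\left(-14 - 3\right) \frac{\left(-8\right) \frac{1}{-40}}{\frac{1}{s{\left(2,-7 \right)}}} = \left(-14 - 3\right) \frac{\left(-8\right) \frac{1}{-40}}{\frac{1}{2^{2} - -14}} = - 17 \frac{\left(-8\right) \left(- \frac{1}{40}\right)}{\frac{1}{4 + 14}} = - 17 \frac{1}{5 \cdot \frac{1}{18}} = - 17 \frac{\frac{1}{\frac{1}{18}}}{5} = - 17 \cdot \frac{1}{5} \cdot 18 = \left(-17\right) \frac{18}{5} = - \frac{306}{5}$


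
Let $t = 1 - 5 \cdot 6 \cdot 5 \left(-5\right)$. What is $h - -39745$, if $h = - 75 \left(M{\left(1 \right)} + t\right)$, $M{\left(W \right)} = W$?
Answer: $-16655$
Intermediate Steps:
$t = 751$ ($t = 1 - 5 \cdot 30 \left(-5\right) = 1 - -750 = 1 + 750 = 751$)
$h = -56400$ ($h = - 75 \left(1 + 751\right) = \left(-75\right) 752 = -56400$)
$h - -39745 = -56400 - -39745 = -56400 + 39745 = -16655$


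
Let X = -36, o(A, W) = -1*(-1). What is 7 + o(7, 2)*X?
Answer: -29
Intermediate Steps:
o(A, W) = 1
7 + o(7, 2)*X = 7 + 1*(-36) = 7 - 36 = -29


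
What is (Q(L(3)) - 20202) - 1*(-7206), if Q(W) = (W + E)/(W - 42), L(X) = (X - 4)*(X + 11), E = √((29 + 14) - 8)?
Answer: -51983/4 - √35/56 ≈ -12996.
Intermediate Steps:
E = √35 (E = √(43 - 8) = √35 ≈ 5.9161)
L(X) = (-4 + X)*(11 + X)
Q(W) = (W + √35)/(-42 + W) (Q(W) = (W + √35)/(W - 42) = (W + √35)/(-42 + W))
(Q(L(3)) - 20202) - 1*(-7206) = (((-44 + 3² + 7*3) + √35)/(-42 + (-44 + 3² + 7*3)) - 20202) - 1*(-7206) = (((-44 + 9 + 21) + √35)/(-42 + (-44 + 9 + 21)) - 20202) + 7206 = ((-14 + √35)/(-42 - 14) - 20202) + 7206 = ((-14 + √35)/(-56) - 20202) + 7206 = (-(-14 + √35)/56 - 20202) + 7206 = ((¼ - √35/56) - 20202) + 7206 = (-80807/4 - √35/56) + 7206 = -51983/4 - √35/56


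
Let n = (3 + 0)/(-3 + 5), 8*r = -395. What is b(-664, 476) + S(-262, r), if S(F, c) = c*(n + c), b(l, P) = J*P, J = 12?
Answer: 516853/64 ≈ 8075.8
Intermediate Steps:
r = -395/8 (r = (⅛)*(-395) = -395/8 ≈ -49.375)
n = 3/2 ≈ 1.5000
b(l, P) = 12*P
S(F, c) = c*(3/2 + c)
b(-664, 476) + S(-262, r) = 12*476 + (½)*(-395/8)*(3 + 2*(-395/8)) = 5712 + (½)*(-395/8)*(3 - 395/4) = 5712 + (½)*(-395/8)*(-383/4) = 5712 + 151285/64 = 516853/64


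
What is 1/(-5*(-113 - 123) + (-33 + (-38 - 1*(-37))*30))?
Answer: 1/1117 ≈ 0.00089526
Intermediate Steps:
1/(-5*(-113 - 123) + (-33 + (-38 - 1*(-37))*30)) = 1/(-5*(-236) + (-33 + (-38 + 37)*30)) = 1/(1180 + (-33 - 1*30)) = 1/(1180 + (-33 - 30)) = 1/(1180 - 63) = 1/1117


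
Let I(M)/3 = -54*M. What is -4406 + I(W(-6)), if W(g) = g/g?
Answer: -4568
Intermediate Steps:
W(g) = 1
I(M) = -162*M (I(M) = 3*(-54*M) = -162*M)
-4406 + I(W(-6)) = -4406 - 162*1 = -4406 - 162 = -4568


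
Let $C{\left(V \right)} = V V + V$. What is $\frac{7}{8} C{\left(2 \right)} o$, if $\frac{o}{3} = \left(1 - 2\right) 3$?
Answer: $- \frac{189}{4} \approx -47.25$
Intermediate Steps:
$o = -9$ ($o = 3 \left(1 - 2\right) 3 = 3 \left(\left(-1\right) 3\right) = 3 \left(-3\right) = -9$)
$C{\left(V \right)} = V + V^{2}$ ($C{\left(V \right)} = V^{2} + V = V + V^{2}$)
$\frac{7}{8} C{\left(2 \right)} o = \frac{7}{8} \cdot 2 \left(1 + 2\right) \left(-9\right) = 7 \cdot \frac{1}{8} \cdot 2 \cdot 3 \left(-9\right) = \frac{7}{8} \cdot 6 \left(-9\right) = \frac{21}{4} \left(-9\right) = - \frac{189}{4}$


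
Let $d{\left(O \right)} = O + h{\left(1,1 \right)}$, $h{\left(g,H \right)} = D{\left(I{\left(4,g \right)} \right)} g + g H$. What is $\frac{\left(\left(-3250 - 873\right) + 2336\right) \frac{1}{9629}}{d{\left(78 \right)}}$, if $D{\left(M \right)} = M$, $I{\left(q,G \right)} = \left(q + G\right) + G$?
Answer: $- \frac{1787}{818465} \approx -0.0021834$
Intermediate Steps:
$I{\left(q,G \right)} = q + 2 G$ ($I{\left(q,G \right)} = \left(G + q\right) + G = q + 2 G$)
$h{\left(g,H \right)} = H g + g \left(4 + 2 g\right)$ ($h{\left(g,H \right)} = \left(4 + 2 g\right) g + g H = g \left(4 + 2 g\right) + H g = H g + g \left(4 + 2 g\right)$)
$d{\left(O \right)} = 7 + O$ ($d{\left(O \right)} = O + 1 \left(4 + 1 + 2 \cdot 1\right) = O + 1 \left(4 + 1 + 2\right) = O + 1 \cdot 7 = O + 7 = 7 + O$)
$\frac{\left(\left(-3250 - 873\right) + 2336\right) \frac{1}{9629}}{d{\left(78 \right)}} = \frac{\left(\left(-3250 - 873\right) + 2336\right) \frac{1}{9629}}{7 + 78} = \frac{\left(-4123 + 2336\right) \frac{1}{9629}}{85} = \left(-1787\right) \frac{1}{9629} \cdot \frac{1}{85} = \left(- \frac{1787}{9629}\right) \frac{1}{85} = - \frac{1787}{818465}$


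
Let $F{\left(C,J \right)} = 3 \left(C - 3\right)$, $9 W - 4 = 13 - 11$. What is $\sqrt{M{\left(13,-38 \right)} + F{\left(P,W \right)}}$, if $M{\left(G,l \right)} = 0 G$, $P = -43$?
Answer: $i \sqrt{138} \approx 11.747 i$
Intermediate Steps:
$W = \frac{2}{3}$ ($W = \frac{4}{9} + \frac{13 - 11}{9} = \frac{4}{9} + \frac{1}{9} \cdot 2 = \frac{4}{9} + \frac{2}{9} = \frac{2}{3} \approx 0.66667$)
$F{\left(C,J \right)} = -9 + 3 C$ ($F{\left(C,J \right)} = 3 \left(-3 + C\right) = -9 + 3 C$)
$M{\left(G,l \right)} = 0$
$\sqrt{M{\left(13,-38 \right)} + F{\left(P,W \right)}} = \sqrt{0 + \left(-9 + 3 \left(-43\right)\right)} = \sqrt{0 - 138} = \sqrt{-138} = i \sqrt{138}$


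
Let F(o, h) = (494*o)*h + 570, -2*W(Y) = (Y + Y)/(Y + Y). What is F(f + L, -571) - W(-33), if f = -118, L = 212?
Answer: -53028771/2 ≈ -2.6514e+7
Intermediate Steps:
W(Y) = -½ (W(Y) = -(Y + Y)/(2*(Y + Y)) = -2*Y/(2*(2*Y)) = -2*Y*1/(2*Y)/2 = -½*1 = -½)
F(o, h) = 570 + 494*h*o (F(o, h) = 494*h*o + 570 = 570 + 494*h*o)
F(f + L, -571) - W(-33) = (570 + 494*(-571)*(-118 + 212)) - 1*(-½) = (570 + 494*(-571)*94) + ½ = (570 - 26514956) + ½ = -26514386 + ½ = -53028771/2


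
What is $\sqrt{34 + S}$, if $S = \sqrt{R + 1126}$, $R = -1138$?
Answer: $\sqrt{34 + 2 i \sqrt{3}} \approx 5.8385 + 0.29666 i$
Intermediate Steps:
$S = 2 i \sqrt{3}$ ($S = \sqrt{-1138 + 1126} = \sqrt{-12} = 2 i \sqrt{3} \approx 3.4641 i$)
$\sqrt{34 + S} = \sqrt{34 + 2 i \sqrt{3}}$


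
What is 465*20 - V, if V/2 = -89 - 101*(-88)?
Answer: -8298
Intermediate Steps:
V = 17598 (V = 2*(-89 - 101*(-88)) = 2*(-89 + 8888) = 2*8799 = 17598)
465*20 - V = 465*20 - 1*17598 = 9300 - 17598 = -8298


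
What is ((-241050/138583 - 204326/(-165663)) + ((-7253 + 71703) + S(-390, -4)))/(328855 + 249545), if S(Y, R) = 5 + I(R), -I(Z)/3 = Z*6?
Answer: 1481404122703691/13278950885973600 ≈ 0.11156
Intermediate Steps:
I(Z) = -18*Z (I(Z) = -3*Z*6 = -18*Z)
S(Y, R) = 5 - 18*R
((-241050/138583 - 204326/(-165663)) + ((-7253 + 71703) + S(-390, -4)))/(328855 + 249545) = ((-241050/138583 - 204326/(-165663)) + ((-7253 + 71703) + (5 - 18*(-4))))/(328855 + 249545) = ((-241050*1/138583 - 204326*(-1/165663)) + (64450 + (5 + 72)))/578400 = ((-241050/138583 + 204326/165663) + (64450 + 77))*(1/578400) = (-11616956092/22958075529 + 64527)*(1/578400) = (1481404122703691/22958075529)*(1/578400) = 1481404122703691/13278950885973600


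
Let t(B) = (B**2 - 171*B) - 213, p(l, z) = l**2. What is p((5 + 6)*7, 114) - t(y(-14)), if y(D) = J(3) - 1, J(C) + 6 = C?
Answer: 5442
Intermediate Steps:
J(C) = -6 + C
y(D) = -4 (y(D) = (-6 + 3) - 1 = -3 - 1 = -4)
t(B) = -213 + B**2 - 171*B
p((5 + 6)*7, 114) - t(y(-14)) = ((5 + 6)*7)**2 - (-213 + (-4)**2 - 171*(-4)) = (11*7)**2 - (-213 + 16 + 684) = 77**2 - 1*487 = 5929 - 487 = 5442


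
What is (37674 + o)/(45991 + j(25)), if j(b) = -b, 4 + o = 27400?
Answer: 10845/7661 ≈ 1.4156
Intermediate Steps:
o = 27396 (o = -4 + 27400 = 27396)
(37674 + o)/(45991 + j(25)) = (37674 + 27396)/(45991 - 1*25) = 65070/(45991 - 25) = 65070/45966 = 65070*(1/45966) = 10845/7661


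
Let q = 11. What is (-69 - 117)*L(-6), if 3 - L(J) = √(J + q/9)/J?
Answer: -558 - 31*I*√43/3 ≈ -558.0 - 67.76*I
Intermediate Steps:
L(J) = 3 - √(11/9 + J)/J (L(J) = 3 - √(J + 11/9)/J = 3 - √(11/9 + J)/J)
(-69 - 117)*L(-6) = (-69 - 117)*(3 - ⅓*√(11 + 9*(-6))/(-6)) = -186*(3 - ⅓*(-⅙)*√(11 - 54)) = -186*(3 - ⅓*(-⅙)*√(-43)) = -186*(3 - ⅓*(-⅙)*I*√43) = -186*(3 + I*√43/18) = -558 - 31*I*√43/3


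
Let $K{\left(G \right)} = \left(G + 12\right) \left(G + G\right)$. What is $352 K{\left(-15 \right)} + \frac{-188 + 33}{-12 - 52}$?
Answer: $\frac{2027675}{64} \approx 31682.0$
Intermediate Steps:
$K{\left(G \right)} = 2 G \left(12 + G\right)$ ($K{\left(G \right)} = \left(12 + G\right) 2 G = 2 G \left(12 + G\right)$)
$352 K{\left(-15 \right)} + \frac{-188 + 33}{-12 - 52} = 352 \cdot 2 \left(-15\right) \left(12 - 15\right) + \frac{-188 + 33}{-12 - 52} = 352 \cdot 2 \left(-15\right) \left(-3\right) - \frac{155}{-64} = 352 \cdot 90 - - \frac{155}{64} = 31680 + \frac{155}{64} = \frac{2027675}{64}$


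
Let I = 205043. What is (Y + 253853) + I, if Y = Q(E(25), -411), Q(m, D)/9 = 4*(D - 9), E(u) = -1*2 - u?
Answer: 443776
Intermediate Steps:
E(u) = -2 - u
Q(m, D) = -324 + 36*D (Q(m, D) = 9*(4*(D - 9)) = 9*(4*(-9 + D)) = 9*(-36 + 4*D) = -324 + 36*D)
Y = -15120 (Y = -324 + 36*(-411) = -324 - 14796 = -15120)
(Y + 253853) + I = (-15120 + 253853) + 205043 = 238733 + 205043 = 443776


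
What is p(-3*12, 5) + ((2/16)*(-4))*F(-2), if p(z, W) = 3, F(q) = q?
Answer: 4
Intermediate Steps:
p(-3*12, 5) + ((2/16)*(-4))*F(-2) = 3 + ((2/16)*(-4))*(-2) = 3 + ((2*(1/16))*(-4))*(-2) = 3 + ((⅛)*(-4))*(-2) = 3 - ½*(-2) = 3 + 1 = 4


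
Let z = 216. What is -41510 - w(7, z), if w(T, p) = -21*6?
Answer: -41384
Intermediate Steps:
w(T, p) = -126
-41510 - w(7, z) = -41510 - 1*(-126) = -41510 + 126 = -41384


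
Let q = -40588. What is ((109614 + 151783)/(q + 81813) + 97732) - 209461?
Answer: -4605766628/41225 ≈ -1.1172e+5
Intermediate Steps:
((109614 + 151783)/(q + 81813) + 97732) - 209461 = ((109614 + 151783)/(-40588 + 81813) + 97732) - 209461 = (261397/41225 + 97732) - 209461 = 4029263097/41225 - 209461 = -4605766628/41225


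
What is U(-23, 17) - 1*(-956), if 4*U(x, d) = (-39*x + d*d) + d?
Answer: 5027/4 ≈ 1256.8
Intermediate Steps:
U(x, d) = -39*x/4 + d/4 + d²/4 (U(x, d) = ((-39*x + d*d) + d)/4 = ((-39*x + d²) + d)/4 = ((d² - 39*x) + d)/4 = (d + d² - 39*x)/4 = -39*x/4 + d/4 + d²/4)
U(-23, 17) - 1*(-956) = (-39/4*(-23) + (¼)*17 + (¼)*17²) - 1*(-956) = (897/4 + 17/4 + (¼)*289) + 956 = (897/4 + 17/4 + 289/4) + 956 = 1203/4 + 956 = 5027/4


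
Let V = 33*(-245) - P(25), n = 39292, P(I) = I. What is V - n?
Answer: -47402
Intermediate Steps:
V = -8110 (V = 33*(-245) - 1*25 = -8085 - 25 = -8110)
V - n = -8110 - 1*39292 = -8110 - 39292 = -47402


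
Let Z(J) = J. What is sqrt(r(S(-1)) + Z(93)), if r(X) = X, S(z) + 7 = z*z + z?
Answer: sqrt(86) ≈ 9.2736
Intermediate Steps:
S(z) = -7 + z + z**2 (S(z) = -7 + (z*z + z) = -7 + (z**2 + z) = -7 + (z + z**2) = -7 + z + z**2)
sqrt(r(S(-1)) + Z(93)) = sqrt((-7 - 1 + (-1)**2) + 93) = sqrt((-7 - 1 + 1) + 93) = sqrt(-7 + 93) = sqrt(86)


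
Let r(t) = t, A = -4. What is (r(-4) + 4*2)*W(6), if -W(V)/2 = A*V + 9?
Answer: 120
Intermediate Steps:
W(V) = -18 + 8*V (W(V) = -2*(-4*V + 9) = -2*(9 - 4*V) = -18 + 8*V)
(r(-4) + 4*2)*W(6) = (-4 + 4*2)*(-18 + 8*6) = (-4 + 8)*(-18 + 48) = 4*30 = 120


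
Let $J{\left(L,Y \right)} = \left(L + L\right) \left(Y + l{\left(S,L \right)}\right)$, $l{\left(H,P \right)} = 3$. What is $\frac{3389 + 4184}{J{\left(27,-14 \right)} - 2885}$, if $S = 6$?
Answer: $- \frac{7573}{3479} \approx -2.1768$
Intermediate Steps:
$J{\left(L,Y \right)} = 2 L \left(3 + Y\right)$ ($J{\left(L,Y \right)} = \left(L + L\right) \left(Y + 3\right) = 2 L \left(3 + Y\right)$)
$\frac{3389 + 4184}{J{\left(27,-14 \right)} - 2885} = \frac{3389 + 4184}{2 \cdot 27 \left(3 - 14\right) - 2885} = \frac{7573}{2 \cdot 27 \left(-11\right) - 2885} = \frac{7573}{-594 - 2885} = \frac{7573}{-3479} = 7573 \left(- \frac{1}{3479}\right) = - \frac{7573}{3479}$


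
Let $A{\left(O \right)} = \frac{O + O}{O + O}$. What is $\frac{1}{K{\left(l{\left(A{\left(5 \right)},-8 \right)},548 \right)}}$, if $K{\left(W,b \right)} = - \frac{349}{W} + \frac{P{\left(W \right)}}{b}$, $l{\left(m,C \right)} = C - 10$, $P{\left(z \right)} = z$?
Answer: $\frac{1233}{23866} \approx 0.051663$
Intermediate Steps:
$A{\left(O \right)} = 1$ ($A{\left(O \right)} = \frac{2 O}{2 O} = 2 O \frac{1}{2 O} = 1$)
$l{\left(m,C \right)} = -10 + C$
$K{\left(W,b \right)} = - \frac{349}{W} + \frac{W}{b}$
$\frac{1}{K{\left(l{\left(A{\left(5 \right)},-8 \right)},548 \right)}} = \frac{1}{- \frac{349}{-10 - 8} + \frac{-10 - 8}{548}} = \frac{1}{- \frac{349}{-18} - \frac{9}{274}} = \frac{1}{\left(-349\right) \left(- \frac{1}{18}\right) - \frac{9}{274}} = \frac{1}{\frac{349}{18} - \frac{9}{274}} = \frac{1}{\frac{23866}{1233}} = \frac{1233}{23866}$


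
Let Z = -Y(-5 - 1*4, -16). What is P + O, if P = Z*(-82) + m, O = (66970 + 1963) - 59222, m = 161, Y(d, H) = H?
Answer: 8560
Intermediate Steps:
O = 9711 (O = 68933 - 59222 = 9711)
Z = 16 (Z = -1*(-16) = 16)
P = -1151 (P = 16*(-82) + 161 = -1312 + 161 = -1151)
P + O = -1151 + 9711 = 8560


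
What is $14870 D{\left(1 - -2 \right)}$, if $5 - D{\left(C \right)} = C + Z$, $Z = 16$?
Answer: $-208180$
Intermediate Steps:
$D{\left(C \right)} = -11 - C$ ($D{\left(C \right)} = 5 - \left(C + 16\right) = 5 - \left(16 + C\right) = -11 - C$)
$14870 D{\left(1 - -2 \right)} = 14870 \left(-11 - \left(1 - -2\right)\right) = 14870 \left(-11 - \left(1 + 2\right)\right) = 14870 \left(-11 - 3\right) = 14870 \left(-14\right) = -208180$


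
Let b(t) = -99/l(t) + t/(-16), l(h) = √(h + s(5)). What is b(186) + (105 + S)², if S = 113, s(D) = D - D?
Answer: 380099/8 - 33*√186/62 ≈ 47505.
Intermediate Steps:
s(D) = 0
l(h) = √h (l(h) = √(h + 0) = √h)
b(t) = -99/√t - t/16 (b(t) = -99/√t + t/(-16) = -99/√t + t*(-1/16) = -99/√t - t/16)
b(186) + (105 + S)² = (-33*√186/62 - 1/16*186) + (105 + 113)² = (-33*√186/62 - 93/8) + 218² = (-33*√186/62 - 93/8) + 47524 = (-93/8 - 33*√186/62) + 47524 = 380099/8 - 33*√186/62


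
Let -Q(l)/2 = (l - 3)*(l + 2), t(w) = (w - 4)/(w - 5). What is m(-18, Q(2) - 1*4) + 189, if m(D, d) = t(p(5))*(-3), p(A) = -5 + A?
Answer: 933/5 ≈ 186.60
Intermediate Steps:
t(w) = (-4 + w)/(-5 + w)
Q(l) = -2*(-3 + l)*(2 + l) (Q(l) = -2*(l - 3)*(l + 2) = -2*(-3 + l)*(2 + l))
m(D, d) = -12/5 (m(D, d) = ((-4 + (-5 + 5))/(-5 + (-5 + 5)))*(-3) = ((-4 + 0)/(-5 + 0))*(-3) = (-4/(-5))*(-3) = -⅕*(-4)*(-3) = (⅘)*(-3) = -12/5)
m(-18, Q(2) - 1*4) + 189 = -12/5 + 189 = 933/5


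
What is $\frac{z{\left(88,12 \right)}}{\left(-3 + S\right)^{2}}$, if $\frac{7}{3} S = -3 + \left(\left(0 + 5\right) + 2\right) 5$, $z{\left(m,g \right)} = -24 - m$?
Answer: $- \frac{5488}{5625} \approx -0.97564$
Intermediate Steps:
$S = \frac{96}{7}$ ($S = \frac{3 \left(-3 + \left(\left(0 + 5\right) + 2\right) 5\right)}{7} = \frac{3 \left(-3 + \left(5 + 2\right) 5\right)}{7} = \frac{3 \left(-3 + 7 \cdot 5\right)}{7} = \frac{3 \left(-3 + 35\right)}{7} = \frac{3}{7} \cdot 32 = \frac{96}{7} \approx 13.714$)
$\frac{z{\left(88,12 \right)}}{\left(-3 + S\right)^{2}} = \frac{-24 - 88}{\left(-3 + \frac{96}{7}\right)^{2}} = \frac{-24 - 88}{\left(\frac{75}{7}\right)^{2}} = - \frac{112}{\frac{5625}{49}} = \left(-112\right) \frac{49}{5625} = - \frac{5488}{5625}$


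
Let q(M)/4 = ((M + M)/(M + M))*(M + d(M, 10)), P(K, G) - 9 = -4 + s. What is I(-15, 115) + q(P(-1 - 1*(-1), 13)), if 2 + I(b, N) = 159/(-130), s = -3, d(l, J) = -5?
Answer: -1979/130 ≈ -15.223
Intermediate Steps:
P(K, G) = 2 (P(K, G) = 9 + (-4 - 3) = 9 - 7 = 2)
I(b, N) = -419/130 (I(b, N) = -2 + 159/(-130) = -2 + 159*(-1/130) = -2 - 159/130 = -419/130)
q(M) = -20 + 4*M (q(M) = 4*(((M + M)/(M + M))*(M - 5)) = 4*(((2*M)/((2*M)))*(-5 + M)) = 4*(((2*M)*(1/(2*M)))*(-5 + M)) = 4*(1*(-5 + M)) = 4*(-5 + M) = -20 + 4*M)
I(-15, 115) + q(P(-1 - 1*(-1), 13)) = -419/130 + (-20 + 4*2) = -419/130 + (-20 + 8) = -419/130 - 12 = -1979/130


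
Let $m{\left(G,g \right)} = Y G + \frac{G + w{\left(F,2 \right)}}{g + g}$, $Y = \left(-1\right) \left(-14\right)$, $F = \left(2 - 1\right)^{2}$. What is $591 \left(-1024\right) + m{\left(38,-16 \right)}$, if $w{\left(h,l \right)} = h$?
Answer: $- \frac{19348903}{32} \approx -6.0465 \cdot 10^{5}$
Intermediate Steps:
$F = 1$ ($F = 1^{2} = 1$)
$Y = 14$
$m{\left(G,g \right)} = 14 G + \frac{1 + G}{2 g}$ ($m{\left(G,g \right)} = 14 G + \frac{G + 1}{g + g} = 14 G + \frac{1 + G}{2 g}$)
$591 \left(-1024\right) + m{\left(38,-16 \right)} = 591 \left(-1024\right) + \frac{1 + 38 + 28 \cdot 38 \left(-16\right)}{2 \left(-16\right)} = -605184 + \frac{1}{2} \left(- \frac{1}{16}\right) \left(1 + 38 - 17024\right) = -605184 + \frac{1}{2} \left(- \frac{1}{16}\right) \left(-16985\right) = -605184 + \frac{16985}{32} = - \frac{19348903}{32}$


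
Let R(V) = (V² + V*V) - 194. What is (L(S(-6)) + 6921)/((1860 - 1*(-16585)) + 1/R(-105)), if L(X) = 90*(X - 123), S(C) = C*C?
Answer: -19867104/403133921 ≈ -0.049282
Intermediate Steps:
R(V) = -194 + 2*V² (R(V) = (V² + V²) - 194 = 2*V² - 194 = -194 + 2*V²)
S(C) = C²
L(X) = -11070 + 90*X (L(X) = 90*(-123 + X) = -11070 + 90*X)
(L(S(-6)) + 6921)/((1860 - 1*(-16585)) + 1/R(-105)) = ((-11070 + 90*(-6)²) + 6921)/((1860 - 1*(-16585)) + 1/(-194 + 2*(-105)²)) = ((-11070 + 90*36) + 6921)/((1860 + 16585) + 1/(-194 + 2*11025)) = ((-11070 + 3240) + 6921)/(18445 + 1/(-194 + 22050)) = (-7830 + 6921)/(18445 + 1/21856) = -909/(18445 + 1/21856) = -909/403133921/21856 = -909*21856/403133921 = -19867104/403133921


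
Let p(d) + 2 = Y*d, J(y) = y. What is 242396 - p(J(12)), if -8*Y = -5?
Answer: 484781/2 ≈ 2.4239e+5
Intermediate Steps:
Y = 5/8 (Y = -⅛*(-5) = 5/8 ≈ 0.62500)
p(d) = -2 + 5*d/8
242396 - p(J(12)) = 242396 - (-2 + (5/8)*12) = 242396 - (-2 + 15/2) = 242396 - 1*11/2 = 242396 - 11/2 = 484781/2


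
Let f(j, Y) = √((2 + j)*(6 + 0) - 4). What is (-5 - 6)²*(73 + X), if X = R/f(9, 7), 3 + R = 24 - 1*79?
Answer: 8833 - 3509*√62/31 ≈ 7941.7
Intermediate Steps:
f(j, Y) = √(8 + 6*j) (f(j, Y) = √((2 + j)*6 - 4) = √((12 + 6*j) - 4) = √(8 + 6*j))
R = -58 (R = -3 + (24 - 1*79) = -3 + (24 - 79) = -3 - 55 = -58)
X = -29*√62/31 (X = -58/√(8 + 6*9) = -58/√(8 + 54) = -58*√62/62 = -29*√62/31 ≈ -7.3660)
(-5 - 6)²*(73 + X) = (-5 - 6)²*(73 - 29*√62/31) = (-11)²*(73 - 29*√62/31) = 121*(73 - 29*√62/31) = 8833 - 3509*√62/31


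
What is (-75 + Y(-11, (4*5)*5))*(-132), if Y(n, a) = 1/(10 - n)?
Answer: 69256/7 ≈ 9893.7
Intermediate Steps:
(-75 + Y(-11, (4*5)*5))*(-132) = (-75 - 1/(-10 - 11))*(-132) = (-75 - 1/(-21))*(-132) = (-75 - 1*(-1/21))*(-132) = (-75 + 1/21)*(-132) = -1574/21*(-132) = 69256/7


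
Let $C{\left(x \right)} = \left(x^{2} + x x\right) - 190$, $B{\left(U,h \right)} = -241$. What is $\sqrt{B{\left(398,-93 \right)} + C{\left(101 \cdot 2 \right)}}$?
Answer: $\sqrt{81177} \approx 284.92$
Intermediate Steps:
$C{\left(x \right)} = -190 + 2 x^{2}$ ($C{\left(x \right)} = \left(x^{2} + x^{2}\right) - 190 = 2 x^{2} - 190 = -190 + 2 x^{2}$)
$\sqrt{B{\left(398,-93 \right)} + C{\left(101 \cdot 2 \right)}} = \sqrt{-241 - \left(190 - 2 \left(101 \cdot 2\right)^{2}\right)} = \sqrt{-241 - \left(190 - 2 \cdot 202^{2}\right)} = \sqrt{-241 + \left(-190 + 2 \cdot 40804\right)} = \sqrt{-241 + \left(-190 + 81608\right)} = \sqrt{-241 + 81418} = \sqrt{81177}$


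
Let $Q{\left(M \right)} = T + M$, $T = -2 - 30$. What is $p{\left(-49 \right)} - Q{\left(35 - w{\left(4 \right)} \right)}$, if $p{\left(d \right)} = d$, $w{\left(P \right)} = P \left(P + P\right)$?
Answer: $-20$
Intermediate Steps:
$w{\left(P \right)} = 2 P^{2}$ ($w{\left(P \right)} = P 2 P = 2 P^{2}$)
$T = -32$ ($T = -2 - 30 = -32$)
$Q{\left(M \right)} = -32 + M$
$p{\left(-49 \right)} - Q{\left(35 - w{\left(4 \right)} \right)} = -49 - \left(-32 + \left(35 - 2 \cdot 4^{2}\right)\right) = -49 - \left(-32 + \left(35 - 2 \cdot 16\right)\right) = -49 - \left(-32 + \left(35 - 32\right)\right) = -49 - \left(-32 + 3\right) = -49 - -29 = -49 + 29 = -20$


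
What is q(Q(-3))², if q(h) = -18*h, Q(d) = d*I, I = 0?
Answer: 0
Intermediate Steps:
Q(d) = 0 (Q(d) = d*0 = 0)
q(Q(-3))² = (-18*0)² = 0² = 0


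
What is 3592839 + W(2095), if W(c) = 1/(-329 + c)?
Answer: 6344953675/1766 ≈ 3.5928e+6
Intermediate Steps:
3592839 + W(2095) = 3592839 + 1/(-329 + 2095) = 3592839 + 1/1766 = 6344953675/1766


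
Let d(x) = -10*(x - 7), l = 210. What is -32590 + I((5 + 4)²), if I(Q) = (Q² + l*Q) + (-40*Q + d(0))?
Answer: -12189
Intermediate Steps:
d(x) = 70 - 10*x (d(x) = -10*(-7 + x) = 70 - 10*x)
I(Q) = 70 + Q² + 170*Q (I(Q) = (Q² + 210*Q) + (-40*Q + (70 - 10*0)) = (Q² + 210*Q) + (-40*Q + (70 + 0)) = (Q² + 210*Q) + (-40*Q + 70) = (Q² + 210*Q) + (70 - 40*Q) = 70 + Q² + 170*Q)
-32590 + I((5 + 4)²) = -32590 + (70 + ((5 + 4)²)² + 170*(5 + 4)²) = -32590 + (70 + (9²)² + 170*9²) = -32590 + (70 + 81² + 170*81) = -32590 + (70 + 6561 + 13770) = -32590 + 20401 = -12189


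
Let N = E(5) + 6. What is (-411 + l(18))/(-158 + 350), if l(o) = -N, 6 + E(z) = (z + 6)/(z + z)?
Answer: -4121/1920 ≈ -2.1464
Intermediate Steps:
E(z) = -6 + (6 + z)/(2*z) (E(z) = -6 + (z + 6)/(z + z) = -6 + (6 + z)/((2*z)) = -6 + (6 + z)*(1/(2*z)) = -6 + (6 + z)/(2*z))
N = 11/10 (N = (-11/2 + 3/5) + 6 = (-11/2 + 3*(⅕)) + 6 = (-11/2 + ⅗) + 6 = -49/10 + 6 = 11/10 ≈ 1.1000)
l(o) = -11/10 (l(o) = -1*11/10 = -11/10)
(-411 + l(18))/(-158 + 350) = (-411 - 11/10)/(-158 + 350) = -4121/10/192 = -4121/10*1/192 = -4121/1920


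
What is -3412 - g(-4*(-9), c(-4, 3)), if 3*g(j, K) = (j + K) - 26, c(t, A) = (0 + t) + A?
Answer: -3415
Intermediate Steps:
c(t, A) = A + t (c(t, A) = t + A = A + t)
g(j, K) = -26/3 + K/3 + j/3 (g(j, K) = ((j + K) - 26)/3 = ((K + j) - 26)/3 = (-26 + K + j)/3 = -26/3 + K/3 + j/3)
-3412 - g(-4*(-9), c(-4, 3)) = -3412 - (-26/3 + (3 - 4)/3 + (-4*(-9))/3) = -3412 - (-26/3 + (⅓)*(-1) + (⅓)*36) = -3412 - (-26/3 - ⅓ + 12) = -3412 - 1*3 = -3412 - 3 = -3415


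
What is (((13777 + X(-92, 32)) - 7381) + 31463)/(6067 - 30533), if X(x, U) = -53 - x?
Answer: -18949/12233 ≈ -1.5490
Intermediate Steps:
(((13777 + X(-92, 32)) - 7381) + 31463)/(6067 - 30533) = (((13777 + (-53 - 1*(-92))) - 7381) + 31463)/(6067 - 30533) = (((13777 + (-53 + 92)) - 7381) + 31463)/(-24466) = (((13777 + 39) - 7381) + 31463)*(-1/24466) = ((13816 - 7381) + 31463)*(-1/24466) = (6435 + 31463)*(-1/24466) = 37898*(-1/24466) = -18949/12233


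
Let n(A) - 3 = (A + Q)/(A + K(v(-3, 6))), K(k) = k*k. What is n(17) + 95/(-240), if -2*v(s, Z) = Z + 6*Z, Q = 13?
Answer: 29345/10992 ≈ 2.6697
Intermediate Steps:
v(s, Z) = -7*Z/2 (v(s, Z) = -(Z + 6*Z)/2 = -7*Z/2)
K(k) = k²
n(A) = 3 + (13 + A)/(441 + A) (n(A) = 3 + (A + 13)/(A + (-7/2*6)²) = 3 + (13 + A)/(A + (-21)²) = 3 + (13 + A)/(A + 441) = 3 + (13 + A)/(441 + A))
n(17) + 95/(-240) = 4*(334 + 17)/(441 + 17) + 95/(-240) = 4*351/458 + 95*(-1/240) = 4*(1/458)*351 - 19/48 = 702/229 - 19/48 = 29345/10992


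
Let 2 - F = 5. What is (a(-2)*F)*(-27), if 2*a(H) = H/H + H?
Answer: -81/2 ≈ -40.500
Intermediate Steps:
F = -3 (F = 2 - 1*5 = 2 - 5 = -3)
a(H) = 1/2 + H/2 (a(H) = (H/H + H)/2 = (1 + H)/2 = 1/2 + H/2)
(a(-2)*F)*(-27) = ((1/2 + (1/2)*(-2))*(-3))*(-27) = ((1/2 - 1)*(-3))*(-27) = -1/2*(-3)*(-27) = (3/2)*(-27) = -81/2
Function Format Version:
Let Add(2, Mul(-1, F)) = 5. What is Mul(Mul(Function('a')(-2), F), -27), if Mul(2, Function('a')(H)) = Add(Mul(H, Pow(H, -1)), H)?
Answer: Rational(-81, 2) ≈ -40.500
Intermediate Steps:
F = -3 (F = Add(2, Mul(-1, 5)) = Add(2, -5) = -3)
Function('a')(H) = Add(Rational(1, 2), Mul(Rational(1, 2), H)) (Function('a')(H) = Mul(Rational(1, 2), Add(Mul(H, Pow(H, -1)), H)) = Mul(Rational(1, 2), Add(1, H)) = Add(Rational(1, 2), Mul(Rational(1, 2), H)))
Mul(Mul(Function('a')(-2), F), -27) = Mul(Mul(Add(Rational(1, 2), Mul(Rational(1, 2), -2)), -3), -27) = Mul(Mul(Add(Rational(1, 2), -1), -3), -27) = Mul(Mul(Rational(-1, 2), -3), -27) = Mul(Rational(3, 2), -27) = Rational(-81, 2)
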